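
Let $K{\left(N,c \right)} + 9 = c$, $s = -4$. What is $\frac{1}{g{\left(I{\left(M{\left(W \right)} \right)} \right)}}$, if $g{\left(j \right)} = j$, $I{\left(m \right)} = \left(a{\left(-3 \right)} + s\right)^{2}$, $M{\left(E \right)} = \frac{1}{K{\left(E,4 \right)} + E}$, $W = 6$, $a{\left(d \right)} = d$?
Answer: $\frac{1}{49} \approx 0.020408$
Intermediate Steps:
$K{\left(N,c \right)} = -9 + c$
$M{\left(E \right)} = \frac{1}{-5 + E}$ ($M{\left(E \right)} = \frac{1}{\left(-9 + 4\right) + E} = \frac{1}{-5 + E}$)
$I{\left(m \right)} = 49$ ($I{\left(m \right)} = \left(-3 - 4\right)^{2} = \left(-7\right)^{2} = 49$)
$\frac{1}{g{\left(I{\left(M{\left(W \right)} \right)} \right)}} = \frac{1}{49}$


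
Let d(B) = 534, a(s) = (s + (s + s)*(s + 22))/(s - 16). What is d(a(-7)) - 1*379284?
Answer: -378750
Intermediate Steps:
a(s) = (s + 2*s*(22 + s))/(-16 + s) (a(s) = (s + (2*s)*(22 + s))/(-16 + s) = (s + 2*s*(22 + s))/(-16 + s))
d(a(-7)) - 1*379284 = 534 - 1*379284 = 534 - 379284 = -378750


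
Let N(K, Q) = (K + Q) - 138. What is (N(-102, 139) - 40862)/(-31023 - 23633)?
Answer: 40963/54656 ≈ 0.74947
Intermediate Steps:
N(K, Q) = -138 + K + Q
(N(-102, 139) - 40862)/(-31023 - 23633) = ((-138 - 102 + 139) - 40862)/(-31023 - 23633) = (-101 - 40862)/(-54656) = -40963*(-1/54656) = 40963/54656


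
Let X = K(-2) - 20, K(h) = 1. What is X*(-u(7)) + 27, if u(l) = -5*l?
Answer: -638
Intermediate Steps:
X = -19 (X = 1 - 20 = -19)
X*(-u(7)) + 27 = -(-19)*(-5*7) + 27 = -(-19)*(-35) + 27 = -19*35 + 27 = -665 + 27 = -638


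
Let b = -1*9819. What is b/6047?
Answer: -9819/6047 ≈ -1.6238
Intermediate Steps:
b = -9819
b/6047 = -9819/6047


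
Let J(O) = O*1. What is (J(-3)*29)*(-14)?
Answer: 1218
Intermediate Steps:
J(O) = O
(J(-3)*29)*(-14) = -3*29*(-14) = -87*(-14) = 1218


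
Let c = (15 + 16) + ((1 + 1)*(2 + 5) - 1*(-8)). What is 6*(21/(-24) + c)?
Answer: 1251/4 ≈ 312.75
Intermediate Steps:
c = 53 (c = 31 + (2*7 + 8) = 31 + (14 + 8) = 31 + 22 = 53)
6*(21/(-24) + c) = 6*(21/(-24) + 53) = 6*(21*(-1/24) + 53) = 6*(-7/8 + 53) = 6*(417/8) = 1251/4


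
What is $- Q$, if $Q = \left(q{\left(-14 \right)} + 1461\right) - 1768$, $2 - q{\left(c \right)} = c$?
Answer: $291$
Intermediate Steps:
$q{\left(c \right)} = 2 - c$
$Q = -291$ ($Q = \left(\left(2 - -14\right) + 1461\right) - 1768 = \left(\left(2 + 14\right) + 1461\right) - 1768 = \left(16 + 1461\right) - 1768 = 1477 - 1768 = -291$)
$- Q = \left(-1\right) \left(-291\right) = 291$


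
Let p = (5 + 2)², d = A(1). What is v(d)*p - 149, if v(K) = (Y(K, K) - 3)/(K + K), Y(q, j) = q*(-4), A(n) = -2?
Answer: -841/4 ≈ -210.25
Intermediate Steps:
d = -2
Y(q, j) = -4*q
p = 49 (p = 7² = 49)
v(K) = (-3 - 4*K)/(2*K) (v(K) = (-4*K - 3)/(K + K) = (-3 - 4*K)/((2*K)) = (-3 - 4*K)*(1/(2*K)) = (-3 - 4*K)/(2*K))
v(d)*p - 149 = (-2 - 3/2/(-2))*49 - 149 = (-2 - 3/2*(-½))*49 - 149 = (-2 + ¾)*49 - 149 = -5/4*49 - 149 = -245/4 - 149 = -841/4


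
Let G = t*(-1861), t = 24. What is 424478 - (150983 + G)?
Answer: 318159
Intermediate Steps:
G = -44664 (G = 24*(-1861) = -44664)
424478 - (150983 + G) = 424478 - (150983 - 44664) = 424478 - 1*106319 = 424478 - 106319 = 318159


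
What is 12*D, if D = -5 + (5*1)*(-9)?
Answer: -600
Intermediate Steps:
D = -50 (D = -5 + 5*(-9) = -5 - 45 = -50)
12*D = 12*(-50) = -600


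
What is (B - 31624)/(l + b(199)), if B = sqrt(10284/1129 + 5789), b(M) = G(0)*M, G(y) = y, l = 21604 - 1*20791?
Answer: -31624/813 + sqrt(7390507385)/917877 ≈ -38.804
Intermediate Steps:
l = 813 (l = 21604 - 20791 = 813)
b(M) = 0 (b(M) = 0*M = 0)
B = sqrt(7390507385)/1129 (B = sqrt(10284*(1/1129) + 5789) = sqrt(10284/1129 + 5789) = sqrt(6546065/1129) = sqrt(7390507385)/1129 ≈ 76.145)
(B - 31624)/(l + b(199)) = (sqrt(7390507385)/1129 - 31624)/(813 + 0) = (-31624 + sqrt(7390507385)/1129)/813 = (-31624 + sqrt(7390507385)/1129)*(1/813) = -31624/813 + sqrt(7390507385)/917877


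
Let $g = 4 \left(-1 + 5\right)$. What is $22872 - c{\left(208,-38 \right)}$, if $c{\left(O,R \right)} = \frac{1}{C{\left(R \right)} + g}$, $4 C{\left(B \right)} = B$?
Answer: $\frac{297334}{13} \approx 22872.0$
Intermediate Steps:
$C{\left(B \right)} = \frac{B}{4}$
$g = 16$ ($g = 4 \cdot 4 = 16$)
$c{\left(O,R \right)} = \frac{1}{16 + \frac{R}{4}}$ ($c{\left(O,R \right)} = \frac{1}{\frac{R}{4} + 16} = \frac{1}{16 + \frac{R}{4}}$)
$22872 - c{\left(208,-38 \right)} = 22872 - \frac{4}{64 - 38} = 22872 - \frac{4}{26} = 22872 - 4 \cdot \frac{1}{26} = 22872 - \frac{2}{13} = \frac{297334}{13}$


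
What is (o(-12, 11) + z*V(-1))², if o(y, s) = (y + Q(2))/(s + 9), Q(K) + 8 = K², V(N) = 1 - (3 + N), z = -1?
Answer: 1/25 ≈ 0.040000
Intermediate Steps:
V(N) = -2 - N (V(N) = 1 + (-3 - N) = -2 - N)
Q(K) = -8 + K²
o(y, s) = (-4 + y)/(9 + s) (o(y, s) = (y + (-8 + 2²))/(s + 9) = (y + (-8 + 4))/(9 + s) = (y - 4)/(9 + s) = (-4 + y)/(9 + s))
(o(-12, 11) + z*V(-1))² = ((-4 - 12)/(9 + 11) - (-2 - 1*(-1)))² = (-16/20 - (-2 + 1))² = ((1/20)*(-16) - 1*(-1))² = (-⅘ + 1)² = (⅕)² = 1/25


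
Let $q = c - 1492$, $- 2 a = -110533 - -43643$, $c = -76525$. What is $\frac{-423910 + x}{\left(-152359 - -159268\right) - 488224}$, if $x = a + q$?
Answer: $\frac{468482}{481315} \approx 0.97334$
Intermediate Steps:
$a = 33445$ ($a = - \frac{-110533 - -43643}{2} = - \frac{-110533 + 43643}{2} = \left(- \frac{1}{2}\right) \left(-66890\right) = 33445$)
$q = -78017$ ($q = -76525 - 1492 = -78017$)
$x = -44572$ ($x = 33445 - 78017 = -44572$)
$\frac{-423910 + x}{\left(-152359 - -159268\right) - 488224} = \frac{-423910 - 44572}{\left(-152359 - -159268\right) - 488224} = - \frac{468482}{\left(-152359 + 159268\right) - 488224} = - \frac{468482}{6909 - 488224} = - \frac{468482}{-481315} = \left(-468482\right) \left(- \frac{1}{481315}\right) = \frac{468482}{481315}$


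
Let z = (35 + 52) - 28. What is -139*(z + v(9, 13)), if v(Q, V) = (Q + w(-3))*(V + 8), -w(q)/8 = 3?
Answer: 35584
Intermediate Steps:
w(q) = -24 (w(q) = -8*3 = -24)
v(Q, V) = (-24 + Q)*(8 + V) (v(Q, V) = (Q - 24)*(V + 8) = (-24 + Q)*(8 + V))
z = 59 (z = 87 - 28 = 59)
-139*(z + v(9, 13)) = -139*(59 + (-192 - 24*13 + 8*9 + 9*13)) = -139*(59 + (-192 - 312 + 72 + 117)) = -139*(59 - 315) = -139*(-256) = 35584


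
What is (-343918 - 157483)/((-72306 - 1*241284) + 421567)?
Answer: -501401/107977 ≈ -4.6436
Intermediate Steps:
(-343918 - 157483)/((-72306 - 1*241284) + 421567) = -501401/((-72306 - 241284) + 421567) = -501401/(-313590 + 421567) = -501401/107977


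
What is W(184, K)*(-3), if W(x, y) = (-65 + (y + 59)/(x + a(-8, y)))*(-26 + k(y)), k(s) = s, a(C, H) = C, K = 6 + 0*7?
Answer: -170625/44 ≈ -3877.8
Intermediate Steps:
K = 6 (K = 6 + 0 = 6)
W(x, y) = (-65 + (59 + y)/(-8 + x))*(-26 + y) (W(x, y) = (-65 + (y + 59)/(x - 8))*(-26 + y) = (-65 + (59 + y)/(-8 + x))*(-26 + y))
W(184, K)*(-3) = ((-15054 + 6² + 553*6 + 1690*184 - 65*184*6)/(-8 + 184))*(-3) = ((-15054 + 36 + 3318 + 310960 - 71760)/176)*(-3) = ((1/176)*227500)*(-3) = (56875/44)*(-3) = -170625/44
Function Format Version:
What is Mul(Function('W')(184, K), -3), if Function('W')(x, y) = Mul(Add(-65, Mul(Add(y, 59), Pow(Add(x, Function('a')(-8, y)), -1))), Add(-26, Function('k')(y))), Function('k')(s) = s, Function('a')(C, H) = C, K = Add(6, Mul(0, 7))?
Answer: Rational(-170625, 44) ≈ -3877.8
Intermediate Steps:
K = 6 (K = Add(6, 0) = 6)
Function('W')(x, y) = Mul(Add(-65, Mul(Pow(Add(-8, x), -1), Add(59, y))), Add(-26, y)) (Function('W')(x, y) = Mul(Add(-65, Mul(Add(y, 59), Pow(Add(x, -8), -1))), Add(-26, y)) = Mul(Add(-65, Mul(Add(59, y), Pow(Add(-8, x), -1))), Add(-26, y)) = Mul(Add(-65, Mul(Pow(Add(-8, x), -1), Add(59, y))), Add(-26, y)))
Mul(Function('W')(184, K), -3) = Mul(Mul(Pow(Add(-8, 184), -1), Add(-15054, Pow(6, 2), Mul(553, 6), Mul(1690, 184), Mul(-65, 184, 6))), -3) = Mul(Mul(Pow(176, -1), Add(-15054, 36, 3318, 310960, -71760)), -3) = Mul(Mul(Rational(1, 176), 227500), -3) = Mul(Rational(56875, 44), -3) = Rational(-170625, 44)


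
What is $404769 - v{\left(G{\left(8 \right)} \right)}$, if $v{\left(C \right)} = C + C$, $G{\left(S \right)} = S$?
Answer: $404753$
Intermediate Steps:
$v{\left(C \right)} = 2 C$
$404769 - v{\left(G{\left(8 \right)} \right)} = 404769 - 2 \cdot 8 = 404769 - 16 = 404753$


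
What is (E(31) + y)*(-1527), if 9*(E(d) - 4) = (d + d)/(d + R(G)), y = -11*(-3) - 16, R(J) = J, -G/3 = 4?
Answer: -1859377/57 ≈ -32621.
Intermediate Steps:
G = -12 (G = -3*4 = -12)
y = 17 (y = 33 - 16 = 17)
E(d) = 4 + 2*d/(9*(-12 + d)) (E(d) = 4 + ((d + d)/(d - 12))/9 = 4 + ((2*d)/(-12 + d))/9 = 4 + (2*d/(-12 + d))/9 = 4 + 2*d/(9*(-12 + d)))
(E(31) + y)*(-1527) = (2*(-216 + 19*31)/(9*(-12 + 31)) + 17)*(-1527) = ((2/9)*(-216 + 589)/19 + 17)*(-1527) = ((2/9)*(1/19)*373 + 17)*(-1527) = (746/171 + 17)*(-1527) = (3653/171)*(-1527) = -1859377/57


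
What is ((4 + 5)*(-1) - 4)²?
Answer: 169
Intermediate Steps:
((4 + 5)*(-1) - 4)² = (9*(-1) - 4)² = (-9 - 4)² = (-13)² = 169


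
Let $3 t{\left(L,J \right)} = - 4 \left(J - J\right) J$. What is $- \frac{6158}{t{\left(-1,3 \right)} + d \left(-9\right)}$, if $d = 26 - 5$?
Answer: $\frac{6158}{189} \approx 32.582$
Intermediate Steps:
$d = 21$ ($d = 26 - 5 = 21$)
$t{\left(L,J \right)} = 0$ ($t{\left(L,J \right)} = \frac{- 4 \left(J - J\right) J}{3} = \frac{\left(-4\right) 0 J}{3} = \frac{0 J}{3} = \frac{1}{3} \cdot 0 = 0$)
$- \frac{6158}{t{\left(-1,3 \right)} + d \left(-9\right)} = - \frac{6158}{0 + 21 \left(-9\right)} = - \frac{6158}{0 - 189} = - \frac{6158}{-189} = \left(-6158\right) \left(- \frac{1}{189}\right) = \frac{6158}{189}$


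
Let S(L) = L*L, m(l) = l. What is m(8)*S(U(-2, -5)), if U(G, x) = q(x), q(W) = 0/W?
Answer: 0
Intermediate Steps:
q(W) = 0
U(G, x) = 0
S(L) = L**2
m(8)*S(U(-2, -5)) = 8*0**2 = 8*0 = 0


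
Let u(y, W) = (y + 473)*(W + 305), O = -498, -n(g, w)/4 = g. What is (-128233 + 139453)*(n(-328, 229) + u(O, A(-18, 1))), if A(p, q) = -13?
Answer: -67185360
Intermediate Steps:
n(g, w) = -4*g
u(y, W) = (305 + W)*(473 + y) (u(y, W) = (473 + y)*(305 + W) = (305 + W)*(473 + y))
(-128233 + 139453)*(n(-328, 229) + u(O, A(-18, 1))) = (-128233 + 139453)*(-4*(-328) + (144265 + 305*(-498) + 473*(-13) - 13*(-498))) = 11220*(1312 + (144265 - 151890 - 6149 + 6474)) = 11220*(1312 - 7300) = 11220*(-5988) = -67185360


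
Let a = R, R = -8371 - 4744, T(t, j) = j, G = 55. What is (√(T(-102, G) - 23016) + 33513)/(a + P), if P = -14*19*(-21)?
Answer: -33513/7529 - I*√22961/7529 ≈ -4.4512 - 0.020126*I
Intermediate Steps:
R = -13115
a = -13115
P = 5586 (P = -266*(-21) = 5586)
(√(T(-102, G) - 23016) + 33513)/(a + P) = (√(55 - 23016) + 33513)/(-13115 + 5586) = (√(-22961) + 33513)/(-7529) = (I*√22961 + 33513)*(-1/7529) = (33513 + I*√22961)*(-1/7529) = -33513/7529 - I*√22961/7529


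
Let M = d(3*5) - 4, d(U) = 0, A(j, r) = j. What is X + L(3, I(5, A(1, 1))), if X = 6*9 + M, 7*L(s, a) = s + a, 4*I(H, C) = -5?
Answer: 201/4 ≈ 50.250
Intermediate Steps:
I(H, C) = -5/4 (I(H, C) = (1/4)*(-5) = -5/4)
M = -4 (M = 0 - 4 = -4)
L(s, a) = a/7 + s/7 (L(s, a) = (s + a)/7 = (a + s)/7 = a/7 + s/7)
X = 50 (X = 6*9 - 4 = 54 - 4 = 50)
X + L(3, I(5, A(1, 1))) = 50 + ((1/7)*(-5/4) + (1/7)*3) = 50 + (-5/28 + 3/7) = 50 + 1/4 = 201/4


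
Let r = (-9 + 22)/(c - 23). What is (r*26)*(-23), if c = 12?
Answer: 7774/11 ≈ 706.73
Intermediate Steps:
r = -13/11 (r = (-9 + 22)/(12 - 23) = 13/(-11) = 13*(-1/11) = -13/11 ≈ -1.1818)
(r*26)*(-23) = -13/11*26*(-23) = -338/11*(-23) = 7774/11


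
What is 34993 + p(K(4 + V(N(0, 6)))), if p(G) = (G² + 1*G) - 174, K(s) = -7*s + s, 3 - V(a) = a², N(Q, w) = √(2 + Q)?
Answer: 35689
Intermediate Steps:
V(a) = 3 - a²
K(s) = -6*s
p(G) = -174 + G + G² (p(G) = (G² + G) - 174 = (G + G²) - 174 = -174 + G + G²)
34993 + p(K(4 + V(N(0, 6)))) = 34993 + (-174 - 6*(4 + (3 - (√(2 + 0))²)) + (-6*(4 + (3 - (√(2 + 0))²)))²) = 34993 + (-174 - 6*(4 + (3 - (√2)²)) + (-6*(4 + (3 - (√2)²)))²) = 34993 + (-174 - 6*(4 + (3 - 1*2)) + (-6*(4 + (3 - 1*2)))²) = 34993 + (-174 - 6*(4 + (3 - 2)) + (-6*(4 + (3 - 2)))²) = 34993 + (-174 - 6*(4 + 1) + (-6*(4 + 1))²) = 34993 + (-174 - 6*5 + (-6*5)²) = 34993 + (-174 - 30 + (-30)²) = 34993 + (-174 - 30 + 900) = 34993 + 696 = 35689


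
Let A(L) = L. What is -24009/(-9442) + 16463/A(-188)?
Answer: -75464977/887548 ≈ -85.026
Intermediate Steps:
-24009/(-9442) + 16463/A(-188) = -24009/(-9442) + 16463/(-188) = -24009*(-1/9442) + 16463*(-1/188) = 24009/9442 - 16463/188 = -75464977/887548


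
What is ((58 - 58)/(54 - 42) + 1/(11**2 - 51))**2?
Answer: 1/4900 ≈ 0.00020408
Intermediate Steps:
((58 - 58)/(54 - 42) + 1/(11**2 - 51))**2 = (0/12 + 1/(121 - 51))**2 = (0*(1/12) + 1/70)**2 = (0 + 1/70)**2 = (1/70)**2 = 1/4900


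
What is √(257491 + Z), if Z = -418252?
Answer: I*√160761 ≈ 400.95*I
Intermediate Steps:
√(257491 + Z) = √(257491 - 418252) = √(-160761) = I*√160761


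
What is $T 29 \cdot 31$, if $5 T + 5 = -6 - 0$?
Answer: $- \frac{9889}{5} \approx -1977.8$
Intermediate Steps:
$T = - \frac{11}{5}$ ($T = -1 + \frac{-6 - 0}{5} = -1 + \frac{-6 + 0}{5} = -1 + \frac{1}{5} \left(-6\right) = -1 - \frac{6}{5} = - \frac{11}{5} \approx -2.2$)
$T 29 \cdot 31 = - \frac{11 \cdot 29 \cdot 31}{5} = \left(- \frac{11}{5}\right) 899 = - \frac{9889}{5}$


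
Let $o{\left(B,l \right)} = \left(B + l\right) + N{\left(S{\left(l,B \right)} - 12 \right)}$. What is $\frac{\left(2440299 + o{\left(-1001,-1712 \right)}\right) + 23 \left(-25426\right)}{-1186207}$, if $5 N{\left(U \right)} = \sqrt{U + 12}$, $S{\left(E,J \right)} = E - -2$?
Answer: $- \frac{1852788}{1186207} - \frac{3 i \sqrt{190}}{5931035} \approx -1.5619 - 6.9722 \cdot 10^{-6} i$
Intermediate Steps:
$S{\left(E,J \right)} = 2 + E$ ($S{\left(E,J \right)} = E + 2 = 2 + E$)
$N{\left(U \right)} = \frac{\sqrt{12 + U}}{5}$ ($N{\left(U \right)} = \frac{\sqrt{U + 12}}{5} = \frac{\sqrt{12 + U}}{5}$)
$o{\left(B,l \right)} = B + l + \frac{\sqrt{2 + l}}{5}$ ($o{\left(B,l \right)} = \left(B + l\right) + \frac{\sqrt{12 + \left(\left(2 + l\right) - 12\right)}}{5} = \left(B + l\right) + \frac{\sqrt{12 + \left(-10 + l\right)}}{5} = \left(B + l\right) + \frac{\sqrt{2 + l}}{5} = B + l + \frac{\sqrt{2 + l}}{5}$)
$\frac{\left(2440299 + o{\left(-1001,-1712 \right)}\right) + 23 \left(-25426\right)}{-1186207} = \frac{\left(2440299 - \left(2713 - \frac{\sqrt{2 - 1712}}{5}\right)\right) + 23 \left(-25426\right)}{-1186207} = \left(\left(2440299 - \left(2713 - \frac{3 i \sqrt{190}}{5}\right)\right) - 584798\right) \left(- \frac{1}{1186207}\right) = \left(\left(2437586 + \frac{3 i \sqrt{190}}{5}\right) - 584798\right) \left(- \frac{1}{1186207}\right) = \left(1852788 + \frac{3 i \sqrt{190}}{5}\right) \left(- \frac{1}{1186207}\right) = - \frac{1852788}{1186207} - \frac{3 i \sqrt{190}}{5931035}$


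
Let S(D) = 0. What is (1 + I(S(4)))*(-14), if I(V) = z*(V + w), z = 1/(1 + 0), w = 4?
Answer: -70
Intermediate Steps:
z = 1 (z = 1/1 = 1)
I(V) = 4 + V (I(V) = 1*(V + 4) = 1*(4 + V) = 4 + V)
(1 + I(S(4)))*(-14) = (1 + (4 + 0))*(-14) = (1 + 4)*(-14) = 5*(-14) = -70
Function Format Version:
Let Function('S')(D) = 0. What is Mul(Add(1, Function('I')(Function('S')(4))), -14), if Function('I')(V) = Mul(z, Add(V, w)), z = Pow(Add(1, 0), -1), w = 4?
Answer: -70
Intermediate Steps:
z = 1 (z = Pow(1, -1) = 1)
Function('I')(V) = Add(4, V) (Function('I')(V) = Mul(1, Add(V, 4)) = Mul(1, Add(4, V)) = Add(4, V))
Mul(Add(1, Function('I')(Function('S')(4))), -14) = Mul(Add(1, Add(4, 0)), -14) = Mul(Add(1, 4), -14) = Mul(5, -14) = -70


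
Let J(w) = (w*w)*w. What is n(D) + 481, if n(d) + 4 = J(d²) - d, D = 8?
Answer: 262613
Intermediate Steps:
J(w) = w³ (J(w) = w²*w = w³)
n(d) = -4 + d⁶ - d (n(d) = -4 + ((d²)³ - d) = -4 + (d⁶ - d) = -4 + d⁶ - d)
n(D) + 481 = (-4 + 8⁶ - 1*8) + 481 = (-4 + 262144 - 8) + 481 = 262132 + 481 = 262613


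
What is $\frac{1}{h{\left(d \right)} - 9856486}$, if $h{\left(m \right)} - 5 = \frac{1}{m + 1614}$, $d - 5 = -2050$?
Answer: $- \frac{431}{4248143312} \approx -1.0146 \cdot 10^{-7}$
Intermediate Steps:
$d = -2045$ ($d = 5 - 2050 = -2045$)
$h{\left(m \right)} = 5 + \frac{1}{1614 + m}$ ($h{\left(m \right)} = 5 + \frac{1}{m + 1614} = 5 + \frac{1}{1614 + m}$)
$\frac{1}{h{\left(d \right)} - 9856486} = \frac{1}{\frac{8071 + 5 \left(-2045\right)}{1614 - 2045} - 9856486} = \frac{1}{\frac{8071 - 10225}{-431} - 9856486} = \frac{1}{\left(- \frac{1}{431}\right) \left(-2154\right) - 9856486} = \frac{1}{\frac{2154}{431} - 9856486} = \frac{1}{- \frac{4248143312}{431}} = - \frac{431}{4248143312}$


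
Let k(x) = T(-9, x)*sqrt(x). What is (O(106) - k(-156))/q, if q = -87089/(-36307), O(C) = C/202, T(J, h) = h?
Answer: 1924271/8795989 + 11327784*I*sqrt(39)/87089 ≈ 0.21877 + 812.29*I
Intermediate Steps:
O(C) = C/202 (O(C) = C*(1/202) = C/202)
k(x) = x**(3/2) (k(x) = x*sqrt(x) = x**(3/2))
q = 87089/36307 (q = -87089*(-1/36307) = 87089/36307 ≈ 2.3987)
(O(106) - k(-156))/q = ((1/202)*106 - (-156)**(3/2))/(87089/36307) = (53/101 - (-312)*I*sqrt(39))*(36307/87089) = (53/101 + 312*I*sqrt(39))*(36307/87089) = 1924271/8795989 + 11327784*I*sqrt(39)/87089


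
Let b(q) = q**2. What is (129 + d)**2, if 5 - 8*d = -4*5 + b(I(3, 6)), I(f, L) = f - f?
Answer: 1117249/64 ≈ 17457.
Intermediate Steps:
I(f, L) = 0
d = 25/8 (d = 5/8 - (-4*5 + 0**2)/8 = 5/8 - (-20 + 0)/8 = 5/8 - 1/8*(-20) = 5/8 + 5/2 = 25/8 ≈ 3.1250)
(129 + d)**2 = (129 + 25/8)**2 = (1057/8)**2 = 1117249/64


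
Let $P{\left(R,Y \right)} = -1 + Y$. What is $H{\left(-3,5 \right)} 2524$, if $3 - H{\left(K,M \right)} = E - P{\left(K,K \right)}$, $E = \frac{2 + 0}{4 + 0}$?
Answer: $-3786$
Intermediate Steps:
$E = \frac{1}{2}$ ($E = \frac{2}{4} = 2 \cdot \frac{1}{4} = \frac{1}{2} \approx 0.5$)
$H{\left(K,M \right)} = \frac{3}{2} + K$ ($H{\left(K,M \right)} = 3 - \left(\frac{1}{2} - \left(-1 + K\right)\right) = 3 - \left(\frac{3}{2} - K\right) = 3 + \left(- \frac{3}{2} + K\right) = \frac{3}{2} + K$)
$H{\left(-3,5 \right)} 2524 = \left(\frac{3}{2} - 3\right) 2524 = \left(- \frac{3}{2}\right) 2524 = -3786$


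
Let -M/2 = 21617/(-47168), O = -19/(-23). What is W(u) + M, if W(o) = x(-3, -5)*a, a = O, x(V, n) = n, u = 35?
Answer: -1743289/542432 ≈ -3.2138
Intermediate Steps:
O = 19/23 (O = -19*(-1/23) = 19/23 ≈ 0.82609)
a = 19/23 ≈ 0.82609
W(o) = -95/23 (W(o) = -5*19/23 = -95/23)
M = 21617/23584 (M = -43234/(-47168) = -43234*(-1)/47168 = -2*(-21617/47168) = 21617/23584 ≈ 0.91660)
W(u) + M = -95/23 + 21617/23584 = -1743289/542432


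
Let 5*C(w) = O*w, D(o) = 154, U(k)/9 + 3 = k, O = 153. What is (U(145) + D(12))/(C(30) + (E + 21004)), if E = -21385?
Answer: 8/3 ≈ 2.6667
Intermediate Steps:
U(k) = -27 + 9*k
C(w) = 153*w/5 (C(w) = (153*w)/5 = 153*w/5)
(U(145) + D(12))/(C(30) + (E + 21004)) = ((-27 + 9*145) + 154)/((153/5)*30 + (-21385 + 21004)) = ((-27 + 1305) + 154)/(918 - 381) = (1278 + 154)/537 = 1432*(1/537) = 8/3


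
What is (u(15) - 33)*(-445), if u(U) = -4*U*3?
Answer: 94785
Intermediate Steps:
u(U) = -12*U
(u(15) - 33)*(-445) = (-12*15 - 33)*(-445) = (-180 - 33)*(-445) = -213*(-445) = 94785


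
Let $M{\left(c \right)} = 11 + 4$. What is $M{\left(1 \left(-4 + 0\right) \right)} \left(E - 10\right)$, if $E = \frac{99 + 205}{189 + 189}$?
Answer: $- \frac{8690}{63} \approx -137.94$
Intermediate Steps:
$M{\left(c \right)} = 15$
$E = \frac{152}{189}$ ($E = \frac{304}{378} = 304 \cdot \frac{1}{378} = \frac{152}{189} \approx 0.80423$)
$M{\left(1 \left(-4 + 0\right) \right)} \left(E - 10\right) = 15 \left(\frac{152}{189} - 10\right) = 15 \left(- \frac{1738}{189}\right) = - \frac{8690}{63}$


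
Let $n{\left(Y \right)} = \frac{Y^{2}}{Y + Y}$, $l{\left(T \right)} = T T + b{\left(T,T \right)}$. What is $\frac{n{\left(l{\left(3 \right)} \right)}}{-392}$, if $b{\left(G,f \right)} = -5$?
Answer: $- \frac{1}{196} \approx -0.005102$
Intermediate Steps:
$l{\left(T \right)} = -5 + T^{2}$ ($l{\left(T \right)} = T T - 5 = T^{2} - 5 = -5 + T^{2}$)
$n{\left(Y \right)} = \frac{Y}{2}$ ($n{\left(Y \right)} = \frac{Y^{2}}{2 Y} = \frac{1}{2 Y} Y^{2} = \frac{Y}{2}$)
$\frac{n{\left(l{\left(3 \right)} \right)}}{-392} = \frac{\frac{1}{2} \left(-5 + 3^{2}\right)}{-392} = \frac{-5 + 9}{2} \left(- \frac{1}{392}\right) = \frac{1}{2} \cdot 4 \left(- \frac{1}{392}\right) = 2 \left(- \frac{1}{392}\right) = - \frac{1}{196}$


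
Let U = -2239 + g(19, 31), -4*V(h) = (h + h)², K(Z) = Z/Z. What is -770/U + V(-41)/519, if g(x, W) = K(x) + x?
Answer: -475787/164523 ≈ -2.8919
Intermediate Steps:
K(Z) = 1
V(h) = -h² (V(h) = -(h + h)²/4 = -4*h²/4 = -h²)
g(x, W) = 1 + x
U = -2219 (U = -2239 + (1 + 19) = -2239 + 20 = -2219)
-770/U + V(-41)/519 = -770/(-2219) - 1*(-41)²/519 = -770*(-1/2219) - 1*1681*(1/519) = 110/317 - 1681*1/519 = 110/317 - 1681/519 = -475787/164523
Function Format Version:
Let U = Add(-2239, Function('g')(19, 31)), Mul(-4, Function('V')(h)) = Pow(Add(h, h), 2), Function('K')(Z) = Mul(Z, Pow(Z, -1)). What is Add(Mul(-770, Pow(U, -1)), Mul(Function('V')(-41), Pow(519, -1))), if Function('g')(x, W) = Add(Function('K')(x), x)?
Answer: Rational(-475787, 164523) ≈ -2.8919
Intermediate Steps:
Function('K')(Z) = 1
Function('V')(h) = Mul(-1, Pow(h, 2)) (Function('V')(h) = Mul(Rational(-1, 4), Pow(Add(h, h), 2)) = Mul(Rational(-1, 4), Pow(Mul(2, h), 2)) = Mul(Rational(-1, 4), Mul(4, Pow(h, 2))) = Mul(-1, Pow(h, 2)))
Function('g')(x, W) = Add(1, x)
U = -2219 (U = Add(-2239, Add(1, 19)) = Add(-2239, 20) = -2219)
Add(Mul(-770, Pow(U, -1)), Mul(Function('V')(-41), Pow(519, -1))) = Add(Mul(-770, Pow(-2219, -1)), Mul(Mul(-1, Pow(-41, 2)), Pow(519, -1))) = Add(Mul(-770, Rational(-1, 2219)), Mul(Mul(-1, 1681), Rational(1, 519))) = Add(Rational(110, 317), Mul(-1681, Rational(1, 519))) = Add(Rational(110, 317), Rational(-1681, 519)) = Rational(-475787, 164523)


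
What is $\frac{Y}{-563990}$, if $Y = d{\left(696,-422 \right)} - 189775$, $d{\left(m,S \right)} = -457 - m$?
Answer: $\frac{95464}{281995} \approx 0.33853$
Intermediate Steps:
$Y = -190928$ ($Y = \left(-457 - 696\right) - 189775 = -1153 - 189775 = -190928$)
$\frac{Y}{-563990} = - \frac{190928}{-563990} = \left(-190928\right) \left(- \frac{1}{563990}\right) = \frac{95464}{281995}$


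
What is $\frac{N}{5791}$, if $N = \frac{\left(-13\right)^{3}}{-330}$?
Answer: $\frac{2197}{1911030} \approx 0.0011496$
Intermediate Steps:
$N = \frac{2197}{330}$ ($N = \left(-2197\right) \left(- \frac{1}{330}\right) = \frac{2197}{330} \approx 6.6576$)
$\frac{N}{5791} = \frac{2197}{330 \cdot 5791} = \frac{2197}{330} \cdot \frac{1}{5791} = \frac{2197}{1911030}$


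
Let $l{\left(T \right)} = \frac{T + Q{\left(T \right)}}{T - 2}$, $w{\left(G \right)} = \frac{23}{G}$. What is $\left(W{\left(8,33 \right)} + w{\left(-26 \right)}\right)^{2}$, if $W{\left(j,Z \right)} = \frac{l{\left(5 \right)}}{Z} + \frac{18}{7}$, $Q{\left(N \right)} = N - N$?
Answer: $\frac{979877809}{324648324} \approx 3.0183$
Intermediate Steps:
$Q{\left(N \right)} = 0$
$l{\left(T \right)} = \frac{T}{-2 + T}$ ($l{\left(T \right)} = \frac{T + 0}{T - 2} = \frac{T}{-2 + T}$)
$W{\left(j,Z \right)} = \frac{18}{7} + \frac{5}{3 Z}$ ($W{\left(j,Z \right)} = \frac{5 \frac{1}{-2 + 5}}{Z} + \frac{18}{7} = \frac{5 \cdot \frac{1}{3}}{Z} + 18 \cdot \frac{1}{7} = \frac{5 \cdot \frac{1}{3}}{Z} + \frac{18}{7} = \frac{5}{3 Z} + \frac{18}{7} = \frac{18}{7} + \frac{5}{3 Z}$)
$\left(W{\left(8,33 \right)} + w{\left(-26 \right)}\right)^{2} = \left(\frac{35 + 54 \cdot 33}{21 \cdot 33} + \frac{23}{-26}\right)^{2} = \left(\frac{1}{21} \cdot \frac{1}{33} \left(35 + 1782\right) + 23 \left(- \frac{1}{26}\right)\right)^{2} = \left(\frac{1}{21} \cdot \frac{1}{33} \cdot 1817 - \frac{23}{26}\right)^{2} = \left(\frac{1817}{693} - \frac{23}{26}\right)^{2} = \left(\frac{31303}{18018}\right)^{2} = \frac{979877809}{324648324}$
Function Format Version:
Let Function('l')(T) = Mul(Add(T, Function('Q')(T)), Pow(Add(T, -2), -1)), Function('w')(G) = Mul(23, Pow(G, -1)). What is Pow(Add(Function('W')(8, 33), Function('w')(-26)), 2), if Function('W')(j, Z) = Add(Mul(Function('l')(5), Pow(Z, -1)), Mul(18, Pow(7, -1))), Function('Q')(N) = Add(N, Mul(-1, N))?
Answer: Rational(979877809, 324648324) ≈ 3.0183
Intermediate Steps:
Function('Q')(N) = 0
Function('l')(T) = Mul(T, Pow(Add(-2, T), -1)) (Function('l')(T) = Mul(Add(T, 0), Pow(Add(T, -2), -1)) = Mul(T, Pow(Add(-2, T), -1)))
Function('W')(j, Z) = Add(Rational(18, 7), Mul(Rational(5, 3), Pow(Z, -1))) (Function('W')(j, Z) = Add(Mul(Mul(5, Pow(Add(-2, 5), -1)), Pow(Z, -1)), Mul(18, Pow(7, -1))) = Add(Mul(Mul(5, Pow(3, -1)), Pow(Z, -1)), Mul(18, Rational(1, 7))) = Add(Mul(Mul(5, Rational(1, 3)), Pow(Z, -1)), Rational(18, 7)) = Add(Mul(Rational(5, 3), Pow(Z, -1)), Rational(18, 7)) = Add(Rational(18, 7), Mul(Rational(5, 3), Pow(Z, -1))))
Pow(Add(Function('W')(8, 33), Function('w')(-26)), 2) = Pow(Add(Mul(Rational(1, 21), Pow(33, -1), Add(35, Mul(54, 33))), Mul(23, Pow(-26, -1))), 2) = Pow(Add(Mul(Rational(1, 21), Rational(1, 33), Add(35, 1782)), Mul(23, Rational(-1, 26))), 2) = Pow(Add(Mul(Rational(1, 21), Rational(1, 33), 1817), Rational(-23, 26)), 2) = Pow(Add(Rational(1817, 693), Rational(-23, 26)), 2) = Pow(Rational(31303, 18018), 2) = Rational(979877809, 324648324)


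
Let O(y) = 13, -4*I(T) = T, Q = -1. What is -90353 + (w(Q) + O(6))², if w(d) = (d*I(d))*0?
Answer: -90184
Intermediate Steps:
I(T) = -T/4
w(d) = 0 (w(d) = (d*(-d/4))*0 = -d²/4*0 = 0)
-90353 + (w(Q) + O(6))² = -90353 + (0 + 13)² = -90353 + 13² = -90353 + 169 = -90184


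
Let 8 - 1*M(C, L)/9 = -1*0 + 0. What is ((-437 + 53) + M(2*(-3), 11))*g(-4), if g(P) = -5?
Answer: 1560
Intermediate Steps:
M(C, L) = 72 (M(C, L) = 72 - 9*(-1*0 + 0) = 72 - 9*(0 + 0) = 72 - 9*0 = 72 + 0 = 72)
((-437 + 53) + M(2*(-3), 11))*g(-4) = ((-437 + 53) + 72)*(-5) = (-384 + 72)*(-5) = -312*(-5) = 1560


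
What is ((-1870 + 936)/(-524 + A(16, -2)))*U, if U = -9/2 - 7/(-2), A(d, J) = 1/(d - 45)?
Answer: -27086/15197 ≈ -1.7823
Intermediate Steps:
A(d, J) = 1/(-45 + d)
U = -1 (U = -9*½ - 7*(-½) = -9/2 + 7/2 = -1)
((-1870 + 936)/(-524 + A(16, -2)))*U = ((-1870 + 936)/(-524 + 1/(-45 + 16)))*(-1) = -934/(-524 + 1/(-29))*(-1) = -934/(-524 - 1/29)*(-1) = -934/(-15197/29)*(-1) = -934*(-29/15197)*(-1) = (27086/15197)*(-1) = -27086/15197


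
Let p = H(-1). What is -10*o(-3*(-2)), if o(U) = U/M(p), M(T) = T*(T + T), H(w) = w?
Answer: -30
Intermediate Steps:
p = -1
M(T) = 2*T² (M(T) = T*(2*T) = 2*T²)
o(U) = U/2 (o(U) = U/((2*(-1)²)) = U/((2*1)) = U/2)
-10*o(-3*(-2)) = -5*(-3*(-2)) = -5*6 = -10*3 = -30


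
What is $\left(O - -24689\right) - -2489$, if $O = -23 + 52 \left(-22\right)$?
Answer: $26011$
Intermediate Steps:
$O = -1167$ ($O = -23 - 1144 = -1167$)
$\left(O - -24689\right) - -2489 = \left(-1167 - -24689\right) - -2489 = \left(-1167 + 24689\right) + 2489 = 23522 + 2489 = 26011$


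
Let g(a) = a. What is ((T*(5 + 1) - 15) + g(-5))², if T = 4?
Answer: 16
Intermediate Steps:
((T*(5 + 1) - 15) + g(-5))² = ((4*(5 + 1) - 15) - 5)² = ((4*6 - 15) - 5)² = ((24 - 15) - 5)² = (9 - 5)² = 4² = 16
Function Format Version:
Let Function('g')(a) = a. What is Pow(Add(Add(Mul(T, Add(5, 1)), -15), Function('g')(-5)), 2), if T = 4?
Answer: 16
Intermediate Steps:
Pow(Add(Add(Mul(T, Add(5, 1)), -15), Function('g')(-5)), 2) = Pow(Add(Add(Mul(4, Add(5, 1)), -15), -5), 2) = Pow(Add(Add(Mul(4, 6), -15), -5), 2) = Pow(Add(Add(24, -15), -5), 2) = Pow(Add(9, -5), 2) = Pow(4, 2) = 16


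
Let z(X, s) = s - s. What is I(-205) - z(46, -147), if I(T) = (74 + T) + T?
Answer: -336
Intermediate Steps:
z(X, s) = 0
I(T) = 74 + 2*T
I(-205) - z(46, -147) = (74 + 2*(-205)) - 1*0 = (74 - 410) + 0 = -336 + 0 = -336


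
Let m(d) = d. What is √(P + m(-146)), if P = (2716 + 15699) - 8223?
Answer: √10046 ≈ 100.23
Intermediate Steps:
P = 10192 (P = 18415 - 8223 = 10192)
√(P + m(-146)) = √(10192 - 146) = √10046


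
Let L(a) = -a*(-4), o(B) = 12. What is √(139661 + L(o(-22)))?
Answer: √139709 ≈ 373.78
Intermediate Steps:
L(a) = 4*a
√(139661 + L(o(-22))) = √(139661 + 4*12) = √(139661 + 48) = √139709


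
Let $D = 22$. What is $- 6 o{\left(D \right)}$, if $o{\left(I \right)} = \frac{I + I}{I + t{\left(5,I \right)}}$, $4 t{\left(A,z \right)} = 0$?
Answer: $-12$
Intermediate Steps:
$t{\left(A,z \right)} = 0$ ($t{\left(A,z \right)} = \frac{1}{4} \cdot 0 = 0$)
$o{\left(I \right)} = 2$ ($o{\left(I \right)} = \frac{I + I}{I + 0} = \frac{2 I}{I} = 2$)
$- 6 o{\left(D \right)} = \left(-6\right) 2 = -12$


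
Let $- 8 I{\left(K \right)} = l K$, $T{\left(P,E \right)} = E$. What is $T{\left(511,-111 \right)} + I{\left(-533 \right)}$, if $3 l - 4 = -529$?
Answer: $- \frac{94163}{8} \approx -11770.0$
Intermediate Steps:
$l = -175$ ($l = \frac{4}{3} + \frac{1}{3} \left(-529\right) = \frac{4}{3} - \frac{529}{3} = -175$)
$I{\left(K \right)} = \frac{175 K}{8}$ ($I{\left(K \right)} = - \frac{\left(-175\right) K}{8} = \frac{175 K}{8}$)
$T{\left(511,-111 \right)} + I{\left(-533 \right)} = -111 + \frac{175}{8} \left(-533\right) = -111 - \frac{93275}{8} = - \frac{94163}{8}$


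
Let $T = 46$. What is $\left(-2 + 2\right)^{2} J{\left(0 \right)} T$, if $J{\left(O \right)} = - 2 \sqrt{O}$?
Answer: $0$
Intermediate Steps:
$\left(-2 + 2\right)^{2} J{\left(0 \right)} T = \left(-2 + 2\right)^{2} \left(- 2 \sqrt{0}\right) 46 = 0^{2} \left(\left(-2\right) 0\right) 46 = 0 \cdot 0 \cdot 46 = 0 \cdot 46 = 0$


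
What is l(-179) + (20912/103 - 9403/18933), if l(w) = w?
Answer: 45890666/1950099 ≈ 23.532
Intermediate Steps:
l(-179) + (20912/103 - 9403/18933) = -179 + (20912/103 - 9403/18933) = -179 + 394958387/1950099 = 45890666/1950099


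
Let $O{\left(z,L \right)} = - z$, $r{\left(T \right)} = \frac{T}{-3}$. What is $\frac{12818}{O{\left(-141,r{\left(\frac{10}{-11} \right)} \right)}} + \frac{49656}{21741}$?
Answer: $\frac{95225878}{1021827} \approx 93.192$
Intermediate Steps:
$r{\left(T \right)} = - \frac{T}{3}$ ($r{\left(T \right)} = T \left(- \frac{1}{3}\right) = - \frac{T}{3}$)
$\frac{12818}{O{\left(-141,r{\left(\frac{10}{-11} \right)} \right)}} + \frac{49656}{21741} = \frac{12818}{\left(-1\right) \left(-141\right)} + \frac{49656}{21741} = \frac{12818}{141} + 49656 \cdot \frac{1}{21741} = 12818 \cdot \frac{1}{141} + \frac{16552}{7247} = \frac{12818}{141} + \frac{16552}{7247} = \frac{95225878}{1021827}$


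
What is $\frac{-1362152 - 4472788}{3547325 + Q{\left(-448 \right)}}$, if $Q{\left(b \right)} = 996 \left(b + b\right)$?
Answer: $- \frac{5834940}{2654909} \approx -2.1978$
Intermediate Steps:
$Q{\left(b \right)} = 1992 b$ ($Q{\left(b \right)} = 996 \cdot 2 b = 1992 b$)
$\frac{-1362152 - 4472788}{3547325 + Q{\left(-448 \right)}} = \frac{-1362152 - 4472788}{3547325 + 1992 \left(-448\right)} = - \frac{5834940}{3547325 - 892416} = - \frac{5834940}{2654909}$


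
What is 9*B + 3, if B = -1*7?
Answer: -60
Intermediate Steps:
B = -7
9*B + 3 = 9*(-7) + 3 = -63 + 3 = -60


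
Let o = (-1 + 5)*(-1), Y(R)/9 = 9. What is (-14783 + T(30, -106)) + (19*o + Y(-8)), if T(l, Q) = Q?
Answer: -14884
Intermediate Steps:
Y(R) = 81 (Y(R) = 9*9 = 81)
o = -4 (o = 4*(-1) = -4)
(-14783 + T(30, -106)) + (19*o + Y(-8)) = (-14783 - 106) + (19*(-4) + 81) = -14889 + (-76 + 81) = -14889 + 5 = -14884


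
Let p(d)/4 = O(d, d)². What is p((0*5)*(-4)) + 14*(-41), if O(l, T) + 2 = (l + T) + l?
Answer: -558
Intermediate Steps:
O(l, T) = -2 + T + 2*l (O(l, T) = -2 + ((l + T) + l) = -2 + ((T + l) + l) = -2 + (T + 2*l) = -2 + T + 2*l)
p(d) = 4*(-2 + 3*d)² (p(d) = 4*(-2 + d + 2*d)² = 4*(-2 + 3*d)²)
p((0*5)*(-4)) + 14*(-41) = 4*(-2 + 3*((0*5)*(-4)))² + 14*(-41) = 4*(-2 + 3*(0*(-4)))² - 574 = 4*(-2 + 3*0)² - 574 = 4*(-2 + 0)² - 574 = 4*(-2)² - 574 = 4*4 - 574 = 16 - 574 = -558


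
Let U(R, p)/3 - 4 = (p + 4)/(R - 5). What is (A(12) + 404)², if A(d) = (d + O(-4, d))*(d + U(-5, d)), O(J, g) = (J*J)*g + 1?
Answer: 18835600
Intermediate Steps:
U(R, p) = 12 + 3*(4 + p)/(-5 + R) (U(R, p) = 12 + 3*((p + 4)/(R - 5)) = 12 + 3*((4 + p)/(-5 + R)) = 12 + 3*(4 + p)/(-5 + R))
O(J, g) = 1 + g*J² (O(J, g) = J²*g + 1 = g*J² + 1 = 1 + g*J²)
A(d) = (1 + 17*d)*(54/5 + 7*d/10) (A(d) = (d + (1 + d*(-4)²))*(d + 3*(-16 + d + 4*(-5))/(-5 - 5)) = (d + (1 + d*16))*(d + 3*(-16 + d - 20)/(-10)) = (d + (1 + 16*d))*(d + 3*(-⅒)*(-36 + d)) = (1 + 17*d)*(d + (54/5 - 3*d/10)) = (1 + 17*d)*(54/5 + 7*d/10))
(A(12) + 404)² = ((54/5 + (119/10)*12² + (1843/10)*12) + 404)² = ((54/5 + (119/10)*144 + 11058/5) + 404)² = ((54/5 + 8568/5 + 11058/5) + 404)² = (3936 + 404)² = 4340² = 18835600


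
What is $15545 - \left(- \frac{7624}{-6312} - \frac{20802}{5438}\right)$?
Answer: $\frac{33354163777}{2145291} \approx 15548.0$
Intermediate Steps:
$15545 - \left(- \frac{7624}{-6312} - \frac{20802}{5438}\right) = 15545 - \left(\left(-7624\right) \left(- \frac{1}{6312}\right) - \frac{10401}{2719}\right) = 15545 - \left(\frac{953}{789} - \frac{10401}{2719}\right) = 15545 - - \frac{5615182}{2145291} = 15545 + \frac{5615182}{2145291} = \frac{33354163777}{2145291}$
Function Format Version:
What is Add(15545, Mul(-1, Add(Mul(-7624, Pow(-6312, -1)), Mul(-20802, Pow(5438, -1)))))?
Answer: Rational(33354163777, 2145291) ≈ 15548.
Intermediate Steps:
Add(15545, Mul(-1, Add(Mul(-7624, Pow(-6312, -1)), Mul(-20802, Pow(5438, -1))))) = Add(15545, Mul(-1, Add(Mul(-7624, Rational(-1, 6312)), Mul(-20802, Rational(1, 5438))))) = Add(15545, Mul(-1, Add(Rational(953, 789), Rational(-10401, 2719)))) = Add(15545, Mul(-1, Rational(-5615182, 2145291))) = Add(15545, Rational(5615182, 2145291)) = Rational(33354163777, 2145291)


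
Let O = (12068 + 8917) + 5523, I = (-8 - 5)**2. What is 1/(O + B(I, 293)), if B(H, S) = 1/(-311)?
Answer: 311/8243987 ≈ 3.7724e-5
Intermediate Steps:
I = 169 (I = (-13)**2 = 169)
B(H, S) = -1/311
O = 26508 (O = 20985 + 5523 = 26508)
1/(O + B(I, 293)) = 1/(26508 - 1/311) = 1/(8243987/311) = 311/8243987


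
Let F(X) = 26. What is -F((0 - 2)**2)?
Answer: -26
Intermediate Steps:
-F((0 - 2)**2) = -1*26 = -26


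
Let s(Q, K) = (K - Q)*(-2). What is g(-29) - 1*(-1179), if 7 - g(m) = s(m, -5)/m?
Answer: 34346/29 ≈ 1184.3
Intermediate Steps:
s(Q, K) = -2*K + 2*Q
g(m) = 7 - (10 + 2*m)/m (g(m) = 7 - (-2*(-5) + 2*m)/m = 7 - (10 + 2*m)/m)
g(-29) - 1*(-1179) = (5 - 10/(-29)) - 1*(-1179) = (5 - 10*(-1/29)) + 1179 = (5 + 10/29) + 1179 = 155/29 + 1179 = 34346/29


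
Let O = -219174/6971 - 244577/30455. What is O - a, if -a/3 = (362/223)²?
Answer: -333260938338313/10557556460845 ≈ -31.566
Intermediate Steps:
a = -393132/49729 (a = -3*(362/223)² = -3*131044/49729 = -393132/49729 ≈ -7.9055)
O = -8379890437/212301805 (O = -219174*1/6971 - 244577*1/30455 = -219174/6971 - 244577/30455 = -8379890437/212301805 ≈ -39.472)
O - a = -8379890437/212301805 - 1*(-393132/49729) = -8379890437/212301805 + 393132/49729 = -333260938338313/10557556460845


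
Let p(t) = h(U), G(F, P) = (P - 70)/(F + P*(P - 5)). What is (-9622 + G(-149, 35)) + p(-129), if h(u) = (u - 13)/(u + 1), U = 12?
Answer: -112703842/11713 ≈ -9622.1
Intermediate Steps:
G(F, P) = (-70 + P)/(F + P*(-5 + P))
h(u) = (-13 + u)/(1 + u)
p(t) = -1/13 (p(t) = (-13 + 12)/(1 + 12) = -1/13)
(-9622 + G(-149, 35)) + p(-129) = (-9622 + (-70 + 35)/(-149 + 35² - 5*35)) - 1/13 = (-9622 - 35/(-149 + 1225 - 175)) - 1/13 = (-9622 - 35/901) - 1/13 = -8669457/901 - 1/13 = -112703842/11713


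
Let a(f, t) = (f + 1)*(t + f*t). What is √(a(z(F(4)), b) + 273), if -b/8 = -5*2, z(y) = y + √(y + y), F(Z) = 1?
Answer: √(753 + 320*√2) ≈ 34.721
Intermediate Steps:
z(y) = y + √2*√y (z(y) = y + √(2*y) = y + √2*√y)
b = 80 (b = -(-40)*2 = -8*(-10) = 80)
a(f, t) = (1 + f)*(t + f*t)
√(a(z(F(4)), b) + 273) = √(80*(1 + (1 + √2*√1)² + 2*(1 + √2*√1)) + 273) = √(80*(1 + (1 + √2*1)² + 2*(1 + √2*1)) + 273) = √(80*(1 + (1 + √2)² + 2*(1 + √2)) + 273) = √(80*(1 + (1 + √2)² + (2 + 2*√2)) + 273) = √(80*(3 + (1 + √2)² + 2*√2) + 273) = √((240 + 80*(1 + √2)² + 160*√2) + 273) = √(513 + 80*(1 + √2)² + 160*√2)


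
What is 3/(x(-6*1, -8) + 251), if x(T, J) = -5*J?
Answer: 1/97 ≈ 0.010309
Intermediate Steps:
3/(x(-6*1, -8) + 251) = 3/(-5*(-8) + 251) = 3/(40 + 251) = 3/291 = 3*(1/291) = 1/97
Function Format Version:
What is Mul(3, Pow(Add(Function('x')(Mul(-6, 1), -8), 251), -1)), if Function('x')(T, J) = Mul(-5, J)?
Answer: Rational(1, 97) ≈ 0.010309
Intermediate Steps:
Mul(3, Pow(Add(Function('x')(Mul(-6, 1), -8), 251), -1)) = Mul(3, Pow(Add(Mul(-5, -8), 251), -1)) = Mul(3, Pow(Add(40, 251), -1)) = Mul(3, Pow(291, -1)) = Mul(3, Rational(1, 291)) = Rational(1, 97)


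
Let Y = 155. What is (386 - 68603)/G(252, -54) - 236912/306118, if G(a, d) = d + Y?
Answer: -10453189859/15458959 ≈ -676.19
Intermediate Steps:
G(a, d) = 155 + d (G(a, d) = d + 155 = 155 + d)
(386 - 68603)/G(252, -54) - 236912/306118 = (386 - 68603)/(155 - 54) - 236912/306118 = -68217/101 - 236912*1/306118 = -68217*1/101 - 118456/153059 = -68217/101 - 118456/153059 = -10453189859/15458959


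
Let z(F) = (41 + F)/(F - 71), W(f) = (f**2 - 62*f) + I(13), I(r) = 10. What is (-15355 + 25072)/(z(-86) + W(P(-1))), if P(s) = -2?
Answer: 508523/7237 ≈ 70.267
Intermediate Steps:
W(f) = 10 + f**2 - 62*f (W(f) = (f**2 - 62*f) + 10 = 10 + f**2 - 62*f)
z(F) = (41 + F)/(-71 + F)
(-15355 + 25072)/(z(-86) + W(P(-1))) = (-15355 + 25072)/((41 - 86)/(-71 - 86) + (10 + (-2)**2 - 62*(-2))) = 9717/(-45/(-157) + (10 + 4 + 124)) = 9717/(-1/157*(-45) + 138) = 9717/(45/157 + 138) = 9717/(21711/157) = 9717*(157/21711) = 508523/7237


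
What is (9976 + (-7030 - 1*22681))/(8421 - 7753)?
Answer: -19735/668 ≈ -29.543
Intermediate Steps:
(9976 + (-7030 - 1*22681))/(8421 - 7753) = (9976 + (-7030 - 22681))/668 = (9976 - 29711)*(1/668) = -19735*1/668 = -19735/668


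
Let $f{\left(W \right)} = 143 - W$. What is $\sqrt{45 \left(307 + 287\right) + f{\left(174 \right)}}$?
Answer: $\sqrt{26699} \approx 163.4$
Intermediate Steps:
$\sqrt{45 \left(307 + 287\right) + f{\left(174 \right)}} = \sqrt{45 \left(307 + 287\right) + \left(143 - 174\right)} = \sqrt{45 \cdot 594 + \left(143 - 174\right)} = \sqrt{26730 - 31} = \sqrt{26699}$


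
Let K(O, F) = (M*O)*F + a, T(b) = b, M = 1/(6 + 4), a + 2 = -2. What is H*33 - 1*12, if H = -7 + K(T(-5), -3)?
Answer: -651/2 ≈ -325.50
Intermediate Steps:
a = -4 (a = -2 - 2 = -4)
M = 1/10 ≈ 0.10000
K(O, F) = -4 + F*O/10 (K(O, F) = (O/10)*F - 4 = F*O/10 - 4 = -4 + F*O/10)
H = -19/2 (H = -7 + (-4 + (1/10)*(-3)*(-5)) = -7 + (-4 + 3/2) = -7 - 5/2 = -19/2 ≈ -9.5000)
H*33 - 1*12 = -19/2*33 - 1*12 = -627/2 - 12 = -651/2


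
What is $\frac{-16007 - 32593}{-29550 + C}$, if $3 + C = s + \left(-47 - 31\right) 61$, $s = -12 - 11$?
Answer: $\frac{24300}{17167} \approx 1.4155$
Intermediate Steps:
$s = -23$ ($s = -12 - 11 = -23$)
$C = -4784$ ($C = -3 + \left(-23 + \left(-47 - 31\right) 61\right) = -3 - 4781 = -4784$)
$\frac{-16007 - 32593}{-29550 + C} = \frac{-16007 - 32593}{-29550 - 4784} = - \frac{48600}{-34334} = \left(-48600\right) \left(- \frac{1}{34334}\right) = \frac{24300}{17167}$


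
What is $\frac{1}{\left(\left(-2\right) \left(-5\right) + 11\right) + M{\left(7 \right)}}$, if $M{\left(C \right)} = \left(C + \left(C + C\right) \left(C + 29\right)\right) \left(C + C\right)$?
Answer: $\frac{1}{7175} \approx 0.00013937$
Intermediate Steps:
$M{\left(C \right)} = 2 C \left(C + 2 C \left(29 + C\right)\right)$ ($M{\left(C \right)} = \left(C + 2 C \left(29 + C\right)\right) 2 C = 2 C \left(C + 2 C \left(29 + C\right)\right)$)
$\frac{1}{\left(\left(-2\right) \left(-5\right) + 11\right) + M{\left(7 \right)}} = \frac{1}{\left(\left(-2\right) \left(-5\right) + 11\right) + 7^{2} \left(118 + 4 \cdot 7\right)} = \frac{1}{\left(10 + 11\right) + 49 \left(118 + 28\right)} = \frac{1}{21 + 49 \cdot 146} = \frac{1}{21 + 7154} = \frac{1}{7175}$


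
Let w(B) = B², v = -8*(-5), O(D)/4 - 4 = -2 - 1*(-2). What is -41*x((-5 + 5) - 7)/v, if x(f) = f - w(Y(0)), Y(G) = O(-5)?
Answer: 10783/40 ≈ 269.58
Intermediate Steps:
O(D) = 16 (O(D) = 16 + 4*(-2 - 1*(-2)) = 16 + 4*(-2 + 2) = 16 + 4*0 = 16 + 0 = 16)
Y(G) = 16
v = 40
x(f) = -256 + f (x(f) = f - 1*16² = f - 1*256 = f - 256 = -256 + f)
-41*x((-5 + 5) - 7)/v = -41*(-256 + ((-5 + 5) - 7))/40 = -41*(-256 + (0 - 7))/40 = -41*(-256 - 7)/40 = -(-10783)/40 = -41*(-263/40) = 10783/40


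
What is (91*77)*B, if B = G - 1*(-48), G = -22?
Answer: 182182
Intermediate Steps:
B = 26 (B = -22 - 1*(-48) = -22 + 48 = 26)
(91*77)*B = (91*77)*26 = 7007*26 = 182182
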